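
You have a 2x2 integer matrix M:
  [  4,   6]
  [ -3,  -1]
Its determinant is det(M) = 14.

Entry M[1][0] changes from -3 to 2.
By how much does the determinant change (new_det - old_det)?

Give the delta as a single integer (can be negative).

Cofactor C_10 = -6
Entry delta = 2 - -3 = 5
Det delta = entry_delta * cofactor = 5 * -6 = -30

Answer: -30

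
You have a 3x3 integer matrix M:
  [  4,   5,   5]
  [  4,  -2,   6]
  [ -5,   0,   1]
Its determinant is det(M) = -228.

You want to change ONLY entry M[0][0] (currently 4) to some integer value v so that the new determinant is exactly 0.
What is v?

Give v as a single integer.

Answer: -110

Derivation:
det is linear in entry M[0][0]: det = old_det + (v - 4) * C_00
Cofactor C_00 = -2
Want det = 0: -228 + (v - 4) * -2 = 0
  (v - 4) = 228 / -2 = -114
  v = 4 + (-114) = -110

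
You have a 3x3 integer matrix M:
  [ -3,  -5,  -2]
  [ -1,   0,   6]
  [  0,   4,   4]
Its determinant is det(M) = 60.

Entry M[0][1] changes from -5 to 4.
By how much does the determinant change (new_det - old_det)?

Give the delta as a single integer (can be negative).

Answer: 36

Derivation:
Cofactor C_01 = 4
Entry delta = 4 - -5 = 9
Det delta = entry_delta * cofactor = 9 * 4 = 36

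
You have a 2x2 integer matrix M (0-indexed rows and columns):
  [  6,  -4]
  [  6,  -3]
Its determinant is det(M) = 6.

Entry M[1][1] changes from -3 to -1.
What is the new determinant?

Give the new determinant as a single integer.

Answer: 18

Derivation:
det is linear in row 1: changing M[1][1] by delta changes det by delta * cofactor(1,1).
Cofactor C_11 = (-1)^(1+1) * minor(1,1) = 6
Entry delta = -1 - -3 = 2
Det delta = 2 * 6 = 12
New det = 6 + 12 = 18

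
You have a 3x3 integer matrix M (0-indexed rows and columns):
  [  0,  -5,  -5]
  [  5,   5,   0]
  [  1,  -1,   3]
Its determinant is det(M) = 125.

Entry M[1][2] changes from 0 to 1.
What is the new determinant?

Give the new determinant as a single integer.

Answer: 120

Derivation:
det is linear in row 1: changing M[1][2] by delta changes det by delta * cofactor(1,2).
Cofactor C_12 = (-1)^(1+2) * minor(1,2) = -5
Entry delta = 1 - 0 = 1
Det delta = 1 * -5 = -5
New det = 125 + -5 = 120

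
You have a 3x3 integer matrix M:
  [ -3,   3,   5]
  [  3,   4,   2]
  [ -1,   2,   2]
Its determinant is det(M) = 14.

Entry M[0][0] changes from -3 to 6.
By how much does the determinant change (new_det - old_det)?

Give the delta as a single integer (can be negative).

Answer: 36

Derivation:
Cofactor C_00 = 4
Entry delta = 6 - -3 = 9
Det delta = entry_delta * cofactor = 9 * 4 = 36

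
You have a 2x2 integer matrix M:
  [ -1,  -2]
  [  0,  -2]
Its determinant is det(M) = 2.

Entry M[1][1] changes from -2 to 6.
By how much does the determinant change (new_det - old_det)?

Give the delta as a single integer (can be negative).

Answer: -8

Derivation:
Cofactor C_11 = -1
Entry delta = 6 - -2 = 8
Det delta = entry_delta * cofactor = 8 * -1 = -8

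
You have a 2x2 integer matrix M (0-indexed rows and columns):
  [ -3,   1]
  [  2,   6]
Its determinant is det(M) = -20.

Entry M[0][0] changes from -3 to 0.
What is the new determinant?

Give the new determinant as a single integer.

det is linear in row 0: changing M[0][0] by delta changes det by delta * cofactor(0,0).
Cofactor C_00 = (-1)^(0+0) * minor(0,0) = 6
Entry delta = 0 - -3 = 3
Det delta = 3 * 6 = 18
New det = -20 + 18 = -2

Answer: -2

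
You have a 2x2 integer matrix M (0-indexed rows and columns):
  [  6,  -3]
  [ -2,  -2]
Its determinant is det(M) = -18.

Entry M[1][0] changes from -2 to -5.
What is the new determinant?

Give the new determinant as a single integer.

Answer: -27

Derivation:
det is linear in row 1: changing M[1][0] by delta changes det by delta * cofactor(1,0).
Cofactor C_10 = (-1)^(1+0) * minor(1,0) = 3
Entry delta = -5 - -2 = -3
Det delta = -3 * 3 = -9
New det = -18 + -9 = -27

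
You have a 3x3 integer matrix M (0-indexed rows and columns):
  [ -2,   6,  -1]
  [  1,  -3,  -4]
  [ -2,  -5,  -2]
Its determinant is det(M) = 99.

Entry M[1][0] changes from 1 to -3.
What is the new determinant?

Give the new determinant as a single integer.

det is linear in row 1: changing M[1][0] by delta changes det by delta * cofactor(1,0).
Cofactor C_10 = (-1)^(1+0) * minor(1,0) = 17
Entry delta = -3 - 1 = -4
Det delta = -4 * 17 = -68
New det = 99 + -68 = 31

Answer: 31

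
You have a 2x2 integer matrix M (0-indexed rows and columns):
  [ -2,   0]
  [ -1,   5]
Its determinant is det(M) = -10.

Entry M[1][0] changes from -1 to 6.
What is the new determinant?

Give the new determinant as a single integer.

det is linear in row 1: changing M[1][0] by delta changes det by delta * cofactor(1,0).
Cofactor C_10 = (-1)^(1+0) * minor(1,0) = 0
Entry delta = 6 - -1 = 7
Det delta = 7 * 0 = 0
New det = -10 + 0 = -10

Answer: -10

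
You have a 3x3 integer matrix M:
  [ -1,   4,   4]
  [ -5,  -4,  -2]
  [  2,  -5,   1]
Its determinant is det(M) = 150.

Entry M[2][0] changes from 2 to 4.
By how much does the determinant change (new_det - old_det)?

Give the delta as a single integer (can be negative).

Cofactor C_20 = 8
Entry delta = 4 - 2 = 2
Det delta = entry_delta * cofactor = 2 * 8 = 16

Answer: 16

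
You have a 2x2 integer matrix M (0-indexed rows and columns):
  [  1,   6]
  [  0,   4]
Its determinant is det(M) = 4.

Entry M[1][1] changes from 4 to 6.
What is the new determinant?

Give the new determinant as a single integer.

Answer: 6

Derivation:
det is linear in row 1: changing M[1][1] by delta changes det by delta * cofactor(1,1).
Cofactor C_11 = (-1)^(1+1) * minor(1,1) = 1
Entry delta = 6 - 4 = 2
Det delta = 2 * 1 = 2
New det = 4 + 2 = 6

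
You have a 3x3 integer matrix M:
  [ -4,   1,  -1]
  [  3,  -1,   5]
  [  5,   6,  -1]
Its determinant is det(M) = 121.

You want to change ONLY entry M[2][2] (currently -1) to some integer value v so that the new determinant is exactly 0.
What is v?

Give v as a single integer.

det is linear in entry M[2][2]: det = old_det + (v - -1) * C_22
Cofactor C_22 = 1
Want det = 0: 121 + (v - -1) * 1 = 0
  (v - -1) = -121 / 1 = -121
  v = -1 + (-121) = -122

Answer: -122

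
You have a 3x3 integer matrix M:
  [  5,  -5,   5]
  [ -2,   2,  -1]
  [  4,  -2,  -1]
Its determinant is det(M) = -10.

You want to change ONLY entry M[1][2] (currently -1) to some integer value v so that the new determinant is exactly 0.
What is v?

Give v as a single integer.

det is linear in entry M[1][2]: det = old_det + (v - -1) * C_12
Cofactor C_12 = -10
Want det = 0: -10 + (v - -1) * -10 = 0
  (v - -1) = 10 / -10 = -1
  v = -1 + (-1) = -2

Answer: -2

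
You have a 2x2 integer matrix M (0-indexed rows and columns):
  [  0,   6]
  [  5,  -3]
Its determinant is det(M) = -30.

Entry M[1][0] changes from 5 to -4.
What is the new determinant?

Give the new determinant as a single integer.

Answer: 24

Derivation:
det is linear in row 1: changing M[1][0] by delta changes det by delta * cofactor(1,0).
Cofactor C_10 = (-1)^(1+0) * minor(1,0) = -6
Entry delta = -4 - 5 = -9
Det delta = -9 * -6 = 54
New det = -30 + 54 = 24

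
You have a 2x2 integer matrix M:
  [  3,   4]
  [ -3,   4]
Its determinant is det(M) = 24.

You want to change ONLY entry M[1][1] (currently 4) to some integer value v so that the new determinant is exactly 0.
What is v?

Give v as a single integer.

Answer: -4

Derivation:
det is linear in entry M[1][1]: det = old_det + (v - 4) * C_11
Cofactor C_11 = 3
Want det = 0: 24 + (v - 4) * 3 = 0
  (v - 4) = -24 / 3 = -8
  v = 4 + (-8) = -4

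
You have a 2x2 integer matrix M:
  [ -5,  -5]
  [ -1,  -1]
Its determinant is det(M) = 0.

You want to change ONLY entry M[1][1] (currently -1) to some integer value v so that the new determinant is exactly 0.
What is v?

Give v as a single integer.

det is linear in entry M[1][1]: det = old_det + (v - -1) * C_11
Cofactor C_11 = -5
Want det = 0: 0 + (v - -1) * -5 = 0
  (v - -1) = 0 / -5 = 0
  v = -1 + (0) = -1

Answer: -1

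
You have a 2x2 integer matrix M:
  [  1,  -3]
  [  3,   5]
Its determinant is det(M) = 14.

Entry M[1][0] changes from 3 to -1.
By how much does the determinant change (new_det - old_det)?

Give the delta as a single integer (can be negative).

Cofactor C_10 = 3
Entry delta = -1 - 3 = -4
Det delta = entry_delta * cofactor = -4 * 3 = -12

Answer: -12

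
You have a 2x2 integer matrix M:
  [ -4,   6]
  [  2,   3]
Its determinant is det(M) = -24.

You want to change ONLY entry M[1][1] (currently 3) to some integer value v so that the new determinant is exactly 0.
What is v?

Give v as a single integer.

det is linear in entry M[1][1]: det = old_det + (v - 3) * C_11
Cofactor C_11 = -4
Want det = 0: -24 + (v - 3) * -4 = 0
  (v - 3) = 24 / -4 = -6
  v = 3 + (-6) = -3

Answer: -3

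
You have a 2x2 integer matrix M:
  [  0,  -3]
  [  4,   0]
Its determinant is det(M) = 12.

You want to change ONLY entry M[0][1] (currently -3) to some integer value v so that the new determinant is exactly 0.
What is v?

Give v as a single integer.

Answer: 0

Derivation:
det is linear in entry M[0][1]: det = old_det + (v - -3) * C_01
Cofactor C_01 = -4
Want det = 0: 12 + (v - -3) * -4 = 0
  (v - -3) = -12 / -4 = 3
  v = -3 + (3) = 0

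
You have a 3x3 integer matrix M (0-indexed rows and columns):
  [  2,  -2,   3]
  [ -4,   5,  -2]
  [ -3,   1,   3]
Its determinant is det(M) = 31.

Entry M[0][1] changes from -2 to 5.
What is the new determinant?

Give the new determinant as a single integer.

Answer: 157

Derivation:
det is linear in row 0: changing M[0][1] by delta changes det by delta * cofactor(0,1).
Cofactor C_01 = (-1)^(0+1) * minor(0,1) = 18
Entry delta = 5 - -2 = 7
Det delta = 7 * 18 = 126
New det = 31 + 126 = 157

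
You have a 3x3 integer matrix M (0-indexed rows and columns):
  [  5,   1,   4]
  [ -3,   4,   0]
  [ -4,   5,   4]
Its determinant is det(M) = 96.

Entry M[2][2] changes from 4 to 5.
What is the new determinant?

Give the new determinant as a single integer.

Answer: 119

Derivation:
det is linear in row 2: changing M[2][2] by delta changes det by delta * cofactor(2,2).
Cofactor C_22 = (-1)^(2+2) * minor(2,2) = 23
Entry delta = 5 - 4 = 1
Det delta = 1 * 23 = 23
New det = 96 + 23 = 119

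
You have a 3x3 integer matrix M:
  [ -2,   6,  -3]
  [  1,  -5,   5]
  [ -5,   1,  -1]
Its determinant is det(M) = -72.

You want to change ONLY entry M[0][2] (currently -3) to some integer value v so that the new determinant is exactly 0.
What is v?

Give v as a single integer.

det is linear in entry M[0][2]: det = old_det + (v - -3) * C_02
Cofactor C_02 = -24
Want det = 0: -72 + (v - -3) * -24 = 0
  (v - -3) = 72 / -24 = -3
  v = -3 + (-3) = -6

Answer: -6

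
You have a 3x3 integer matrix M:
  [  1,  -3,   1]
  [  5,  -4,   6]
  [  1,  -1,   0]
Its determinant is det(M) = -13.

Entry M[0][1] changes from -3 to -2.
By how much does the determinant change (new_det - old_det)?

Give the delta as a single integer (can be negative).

Cofactor C_01 = 6
Entry delta = -2 - -3 = 1
Det delta = entry_delta * cofactor = 1 * 6 = 6

Answer: 6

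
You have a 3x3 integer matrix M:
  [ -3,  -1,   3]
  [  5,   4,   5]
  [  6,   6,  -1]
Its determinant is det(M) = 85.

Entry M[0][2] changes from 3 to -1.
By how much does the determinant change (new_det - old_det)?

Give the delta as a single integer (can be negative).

Cofactor C_02 = 6
Entry delta = -1 - 3 = -4
Det delta = entry_delta * cofactor = -4 * 6 = -24

Answer: -24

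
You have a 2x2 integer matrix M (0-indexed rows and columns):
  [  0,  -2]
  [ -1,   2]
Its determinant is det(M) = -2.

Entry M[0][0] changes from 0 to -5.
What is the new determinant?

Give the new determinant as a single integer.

Answer: -12

Derivation:
det is linear in row 0: changing M[0][0] by delta changes det by delta * cofactor(0,0).
Cofactor C_00 = (-1)^(0+0) * minor(0,0) = 2
Entry delta = -5 - 0 = -5
Det delta = -5 * 2 = -10
New det = -2 + -10 = -12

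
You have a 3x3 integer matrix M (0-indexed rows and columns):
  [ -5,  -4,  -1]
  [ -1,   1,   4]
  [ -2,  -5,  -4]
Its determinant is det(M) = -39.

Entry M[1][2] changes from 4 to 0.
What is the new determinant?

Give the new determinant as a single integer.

Answer: 29

Derivation:
det is linear in row 1: changing M[1][2] by delta changes det by delta * cofactor(1,2).
Cofactor C_12 = (-1)^(1+2) * minor(1,2) = -17
Entry delta = 0 - 4 = -4
Det delta = -4 * -17 = 68
New det = -39 + 68 = 29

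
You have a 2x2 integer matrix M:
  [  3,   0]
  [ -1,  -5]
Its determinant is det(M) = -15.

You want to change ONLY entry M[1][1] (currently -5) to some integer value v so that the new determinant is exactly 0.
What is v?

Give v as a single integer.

Answer: 0

Derivation:
det is linear in entry M[1][1]: det = old_det + (v - -5) * C_11
Cofactor C_11 = 3
Want det = 0: -15 + (v - -5) * 3 = 0
  (v - -5) = 15 / 3 = 5
  v = -5 + (5) = 0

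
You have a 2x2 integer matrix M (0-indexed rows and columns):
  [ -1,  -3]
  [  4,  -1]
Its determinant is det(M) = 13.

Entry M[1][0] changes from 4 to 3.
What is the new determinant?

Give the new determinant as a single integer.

det is linear in row 1: changing M[1][0] by delta changes det by delta * cofactor(1,0).
Cofactor C_10 = (-1)^(1+0) * minor(1,0) = 3
Entry delta = 3 - 4 = -1
Det delta = -1 * 3 = -3
New det = 13 + -3 = 10

Answer: 10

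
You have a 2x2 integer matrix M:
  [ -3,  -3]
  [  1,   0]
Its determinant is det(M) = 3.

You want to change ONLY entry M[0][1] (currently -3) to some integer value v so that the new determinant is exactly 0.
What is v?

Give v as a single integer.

det is linear in entry M[0][1]: det = old_det + (v - -3) * C_01
Cofactor C_01 = -1
Want det = 0: 3 + (v - -3) * -1 = 0
  (v - -3) = -3 / -1 = 3
  v = -3 + (3) = 0

Answer: 0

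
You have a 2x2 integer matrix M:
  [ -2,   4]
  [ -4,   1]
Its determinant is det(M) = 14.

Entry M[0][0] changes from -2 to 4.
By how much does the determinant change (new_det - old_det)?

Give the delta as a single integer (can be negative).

Answer: 6

Derivation:
Cofactor C_00 = 1
Entry delta = 4 - -2 = 6
Det delta = entry_delta * cofactor = 6 * 1 = 6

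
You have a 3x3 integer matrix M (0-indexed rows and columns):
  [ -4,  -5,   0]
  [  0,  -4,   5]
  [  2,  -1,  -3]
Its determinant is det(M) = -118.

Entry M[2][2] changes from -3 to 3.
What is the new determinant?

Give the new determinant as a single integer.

det is linear in row 2: changing M[2][2] by delta changes det by delta * cofactor(2,2).
Cofactor C_22 = (-1)^(2+2) * minor(2,2) = 16
Entry delta = 3 - -3 = 6
Det delta = 6 * 16 = 96
New det = -118 + 96 = -22

Answer: -22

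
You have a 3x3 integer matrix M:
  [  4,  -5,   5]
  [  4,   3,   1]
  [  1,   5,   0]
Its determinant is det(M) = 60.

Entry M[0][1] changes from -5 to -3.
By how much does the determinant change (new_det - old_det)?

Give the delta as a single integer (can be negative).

Answer: 2

Derivation:
Cofactor C_01 = 1
Entry delta = -3 - -5 = 2
Det delta = entry_delta * cofactor = 2 * 1 = 2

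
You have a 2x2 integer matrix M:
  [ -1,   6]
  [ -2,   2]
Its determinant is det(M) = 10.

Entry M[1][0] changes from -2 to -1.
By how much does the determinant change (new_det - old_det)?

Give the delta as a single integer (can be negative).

Cofactor C_10 = -6
Entry delta = -1 - -2 = 1
Det delta = entry_delta * cofactor = 1 * -6 = -6

Answer: -6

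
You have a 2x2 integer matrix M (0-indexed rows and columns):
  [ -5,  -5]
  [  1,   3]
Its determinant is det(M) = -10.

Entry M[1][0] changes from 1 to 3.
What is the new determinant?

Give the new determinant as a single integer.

det is linear in row 1: changing M[1][0] by delta changes det by delta * cofactor(1,0).
Cofactor C_10 = (-1)^(1+0) * minor(1,0) = 5
Entry delta = 3 - 1 = 2
Det delta = 2 * 5 = 10
New det = -10 + 10 = 0

Answer: 0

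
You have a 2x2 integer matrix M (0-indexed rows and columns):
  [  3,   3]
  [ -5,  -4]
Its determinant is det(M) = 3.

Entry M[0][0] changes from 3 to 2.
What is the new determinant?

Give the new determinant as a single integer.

Answer: 7

Derivation:
det is linear in row 0: changing M[0][0] by delta changes det by delta * cofactor(0,0).
Cofactor C_00 = (-1)^(0+0) * minor(0,0) = -4
Entry delta = 2 - 3 = -1
Det delta = -1 * -4 = 4
New det = 3 + 4 = 7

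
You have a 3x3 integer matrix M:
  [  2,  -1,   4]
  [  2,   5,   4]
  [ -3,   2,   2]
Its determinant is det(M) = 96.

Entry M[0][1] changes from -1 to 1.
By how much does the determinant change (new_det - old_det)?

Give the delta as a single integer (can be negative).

Answer: -32

Derivation:
Cofactor C_01 = -16
Entry delta = 1 - -1 = 2
Det delta = entry_delta * cofactor = 2 * -16 = -32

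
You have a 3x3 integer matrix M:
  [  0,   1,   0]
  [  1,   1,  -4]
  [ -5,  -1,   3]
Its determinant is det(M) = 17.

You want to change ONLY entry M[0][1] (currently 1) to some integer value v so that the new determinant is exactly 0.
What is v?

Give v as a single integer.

Answer: 0

Derivation:
det is linear in entry M[0][1]: det = old_det + (v - 1) * C_01
Cofactor C_01 = 17
Want det = 0: 17 + (v - 1) * 17 = 0
  (v - 1) = -17 / 17 = -1
  v = 1 + (-1) = 0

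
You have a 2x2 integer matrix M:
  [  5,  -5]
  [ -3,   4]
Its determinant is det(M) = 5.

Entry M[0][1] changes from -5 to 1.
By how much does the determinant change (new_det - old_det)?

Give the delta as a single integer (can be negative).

Answer: 18

Derivation:
Cofactor C_01 = 3
Entry delta = 1 - -5 = 6
Det delta = entry_delta * cofactor = 6 * 3 = 18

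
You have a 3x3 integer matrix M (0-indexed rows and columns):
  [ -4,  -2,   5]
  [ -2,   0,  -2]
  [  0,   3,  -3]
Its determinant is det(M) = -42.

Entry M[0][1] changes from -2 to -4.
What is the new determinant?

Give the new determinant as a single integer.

Answer: -30

Derivation:
det is linear in row 0: changing M[0][1] by delta changes det by delta * cofactor(0,1).
Cofactor C_01 = (-1)^(0+1) * minor(0,1) = -6
Entry delta = -4 - -2 = -2
Det delta = -2 * -6 = 12
New det = -42 + 12 = -30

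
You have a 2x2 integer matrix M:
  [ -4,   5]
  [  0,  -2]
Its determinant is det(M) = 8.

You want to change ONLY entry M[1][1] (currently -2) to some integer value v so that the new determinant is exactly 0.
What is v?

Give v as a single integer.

det is linear in entry M[1][1]: det = old_det + (v - -2) * C_11
Cofactor C_11 = -4
Want det = 0: 8 + (v - -2) * -4 = 0
  (v - -2) = -8 / -4 = 2
  v = -2 + (2) = 0

Answer: 0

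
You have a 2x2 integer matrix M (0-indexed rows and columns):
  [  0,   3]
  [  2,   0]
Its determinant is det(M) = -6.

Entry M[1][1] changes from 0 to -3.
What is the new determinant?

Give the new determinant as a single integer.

Answer: -6

Derivation:
det is linear in row 1: changing M[1][1] by delta changes det by delta * cofactor(1,1).
Cofactor C_11 = (-1)^(1+1) * minor(1,1) = 0
Entry delta = -3 - 0 = -3
Det delta = -3 * 0 = 0
New det = -6 + 0 = -6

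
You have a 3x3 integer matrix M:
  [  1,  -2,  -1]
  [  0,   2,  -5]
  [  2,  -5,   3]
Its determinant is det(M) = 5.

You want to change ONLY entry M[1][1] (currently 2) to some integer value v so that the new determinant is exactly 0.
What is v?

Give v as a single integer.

Answer: 1

Derivation:
det is linear in entry M[1][1]: det = old_det + (v - 2) * C_11
Cofactor C_11 = 5
Want det = 0: 5 + (v - 2) * 5 = 0
  (v - 2) = -5 / 5 = -1
  v = 2 + (-1) = 1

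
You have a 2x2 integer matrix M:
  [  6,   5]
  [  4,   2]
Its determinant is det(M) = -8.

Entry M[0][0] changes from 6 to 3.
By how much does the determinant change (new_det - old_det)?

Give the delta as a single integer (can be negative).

Cofactor C_00 = 2
Entry delta = 3 - 6 = -3
Det delta = entry_delta * cofactor = -3 * 2 = -6

Answer: -6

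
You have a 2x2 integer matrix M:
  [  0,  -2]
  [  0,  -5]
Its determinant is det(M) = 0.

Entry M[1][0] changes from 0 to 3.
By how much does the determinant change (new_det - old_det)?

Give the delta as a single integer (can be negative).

Cofactor C_10 = 2
Entry delta = 3 - 0 = 3
Det delta = entry_delta * cofactor = 3 * 2 = 6

Answer: 6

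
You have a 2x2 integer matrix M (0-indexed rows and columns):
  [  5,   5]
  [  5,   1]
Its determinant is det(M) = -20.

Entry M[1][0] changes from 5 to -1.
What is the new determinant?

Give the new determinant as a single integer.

det is linear in row 1: changing M[1][0] by delta changes det by delta * cofactor(1,0).
Cofactor C_10 = (-1)^(1+0) * minor(1,0) = -5
Entry delta = -1 - 5 = -6
Det delta = -6 * -5 = 30
New det = -20 + 30 = 10

Answer: 10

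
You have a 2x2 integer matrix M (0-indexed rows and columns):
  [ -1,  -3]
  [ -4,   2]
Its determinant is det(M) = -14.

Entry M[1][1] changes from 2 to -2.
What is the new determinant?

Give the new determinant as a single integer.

Answer: -10

Derivation:
det is linear in row 1: changing M[1][1] by delta changes det by delta * cofactor(1,1).
Cofactor C_11 = (-1)^(1+1) * minor(1,1) = -1
Entry delta = -2 - 2 = -4
Det delta = -4 * -1 = 4
New det = -14 + 4 = -10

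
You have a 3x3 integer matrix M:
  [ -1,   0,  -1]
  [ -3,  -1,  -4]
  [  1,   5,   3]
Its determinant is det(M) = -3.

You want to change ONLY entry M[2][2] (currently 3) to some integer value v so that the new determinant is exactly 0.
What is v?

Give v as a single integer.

Answer: 6

Derivation:
det is linear in entry M[2][2]: det = old_det + (v - 3) * C_22
Cofactor C_22 = 1
Want det = 0: -3 + (v - 3) * 1 = 0
  (v - 3) = 3 / 1 = 3
  v = 3 + (3) = 6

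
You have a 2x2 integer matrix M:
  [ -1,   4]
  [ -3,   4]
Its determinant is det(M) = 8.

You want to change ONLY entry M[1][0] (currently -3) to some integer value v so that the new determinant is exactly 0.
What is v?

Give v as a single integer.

det is linear in entry M[1][0]: det = old_det + (v - -3) * C_10
Cofactor C_10 = -4
Want det = 0: 8 + (v - -3) * -4 = 0
  (v - -3) = -8 / -4 = 2
  v = -3 + (2) = -1

Answer: -1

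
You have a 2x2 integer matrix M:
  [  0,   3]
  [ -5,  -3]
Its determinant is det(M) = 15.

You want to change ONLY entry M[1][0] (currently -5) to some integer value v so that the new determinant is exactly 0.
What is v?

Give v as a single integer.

det is linear in entry M[1][0]: det = old_det + (v - -5) * C_10
Cofactor C_10 = -3
Want det = 0: 15 + (v - -5) * -3 = 0
  (v - -5) = -15 / -3 = 5
  v = -5 + (5) = 0

Answer: 0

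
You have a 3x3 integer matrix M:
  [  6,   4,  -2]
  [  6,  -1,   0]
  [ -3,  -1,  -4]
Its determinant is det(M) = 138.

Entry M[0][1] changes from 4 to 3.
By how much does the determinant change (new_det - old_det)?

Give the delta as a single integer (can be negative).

Answer: -24

Derivation:
Cofactor C_01 = 24
Entry delta = 3 - 4 = -1
Det delta = entry_delta * cofactor = -1 * 24 = -24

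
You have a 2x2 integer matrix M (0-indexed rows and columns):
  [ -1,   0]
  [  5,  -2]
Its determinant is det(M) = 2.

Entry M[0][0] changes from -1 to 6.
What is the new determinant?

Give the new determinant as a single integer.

Answer: -12

Derivation:
det is linear in row 0: changing M[0][0] by delta changes det by delta * cofactor(0,0).
Cofactor C_00 = (-1)^(0+0) * minor(0,0) = -2
Entry delta = 6 - -1 = 7
Det delta = 7 * -2 = -14
New det = 2 + -14 = -12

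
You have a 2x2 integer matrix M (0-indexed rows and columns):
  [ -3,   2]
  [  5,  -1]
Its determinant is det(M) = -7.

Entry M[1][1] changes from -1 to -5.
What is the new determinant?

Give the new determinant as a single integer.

det is linear in row 1: changing M[1][1] by delta changes det by delta * cofactor(1,1).
Cofactor C_11 = (-1)^(1+1) * minor(1,1) = -3
Entry delta = -5 - -1 = -4
Det delta = -4 * -3 = 12
New det = -7 + 12 = 5

Answer: 5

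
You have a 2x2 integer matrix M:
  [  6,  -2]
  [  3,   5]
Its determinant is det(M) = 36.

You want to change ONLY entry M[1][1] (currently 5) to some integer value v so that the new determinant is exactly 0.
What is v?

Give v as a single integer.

Answer: -1

Derivation:
det is linear in entry M[1][1]: det = old_det + (v - 5) * C_11
Cofactor C_11 = 6
Want det = 0: 36 + (v - 5) * 6 = 0
  (v - 5) = -36 / 6 = -6
  v = 5 + (-6) = -1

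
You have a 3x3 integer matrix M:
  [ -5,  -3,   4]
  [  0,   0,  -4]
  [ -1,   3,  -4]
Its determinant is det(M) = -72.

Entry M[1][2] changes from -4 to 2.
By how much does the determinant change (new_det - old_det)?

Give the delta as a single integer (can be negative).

Cofactor C_12 = 18
Entry delta = 2 - -4 = 6
Det delta = entry_delta * cofactor = 6 * 18 = 108

Answer: 108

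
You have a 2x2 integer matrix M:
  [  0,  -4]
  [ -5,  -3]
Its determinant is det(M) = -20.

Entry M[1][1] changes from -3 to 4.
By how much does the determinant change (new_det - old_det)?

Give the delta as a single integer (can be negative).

Cofactor C_11 = 0
Entry delta = 4 - -3 = 7
Det delta = entry_delta * cofactor = 7 * 0 = 0

Answer: 0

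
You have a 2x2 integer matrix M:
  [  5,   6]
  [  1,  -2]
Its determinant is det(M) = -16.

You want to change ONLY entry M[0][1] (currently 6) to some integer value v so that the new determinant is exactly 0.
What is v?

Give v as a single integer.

Answer: -10

Derivation:
det is linear in entry M[0][1]: det = old_det + (v - 6) * C_01
Cofactor C_01 = -1
Want det = 0: -16 + (v - 6) * -1 = 0
  (v - 6) = 16 / -1 = -16
  v = 6 + (-16) = -10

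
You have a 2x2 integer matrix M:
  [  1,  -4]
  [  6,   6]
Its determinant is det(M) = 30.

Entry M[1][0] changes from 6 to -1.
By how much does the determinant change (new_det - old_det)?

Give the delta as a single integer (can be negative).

Answer: -28

Derivation:
Cofactor C_10 = 4
Entry delta = -1 - 6 = -7
Det delta = entry_delta * cofactor = -7 * 4 = -28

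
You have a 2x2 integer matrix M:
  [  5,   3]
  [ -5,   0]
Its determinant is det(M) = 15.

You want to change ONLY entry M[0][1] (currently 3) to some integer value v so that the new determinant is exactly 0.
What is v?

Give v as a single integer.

Answer: 0

Derivation:
det is linear in entry M[0][1]: det = old_det + (v - 3) * C_01
Cofactor C_01 = 5
Want det = 0: 15 + (v - 3) * 5 = 0
  (v - 3) = -15 / 5 = -3
  v = 3 + (-3) = 0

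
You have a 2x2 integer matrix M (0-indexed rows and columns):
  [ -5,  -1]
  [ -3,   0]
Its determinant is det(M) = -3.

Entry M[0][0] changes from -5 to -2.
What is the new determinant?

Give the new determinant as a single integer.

Answer: -3

Derivation:
det is linear in row 0: changing M[0][0] by delta changes det by delta * cofactor(0,0).
Cofactor C_00 = (-1)^(0+0) * minor(0,0) = 0
Entry delta = -2 - -5 = 3
Det delta = 3 * 0 = 0
New det = -3 + 0 = -3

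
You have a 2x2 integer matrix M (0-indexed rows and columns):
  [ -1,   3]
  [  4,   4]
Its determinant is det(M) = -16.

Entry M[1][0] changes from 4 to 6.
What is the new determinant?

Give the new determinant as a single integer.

det is linear in row 1: changing M[1][0] by delta changes det by delta * cofactor(1,0).
Cofactor C_10 = (-1)^(1+0) * minor(1,0) = -3
Entry delta = 6 - 4 = 2
Det delta = 2 * -3 = -6
New det = -16 + -6 = -22

Answer: -22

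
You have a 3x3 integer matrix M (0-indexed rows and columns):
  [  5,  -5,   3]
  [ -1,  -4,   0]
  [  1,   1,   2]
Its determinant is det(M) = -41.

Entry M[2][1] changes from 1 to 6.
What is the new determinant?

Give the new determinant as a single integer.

Answer: -56

Derivation:
det is linear in row 2: changing M[2][1] by delta changes det by delta * cofactor(2,1).
Cofactor C_21 = (-1)^(2+1) * minor(2,1) = -3
Entry delta = 6 - 1 = 5
Det delta = 5 * -3 = -15
New det = -41 + -15 = -56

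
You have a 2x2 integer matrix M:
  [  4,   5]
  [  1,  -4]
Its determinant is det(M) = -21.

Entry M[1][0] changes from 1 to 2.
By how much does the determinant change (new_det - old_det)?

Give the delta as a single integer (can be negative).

Cofactor C_10 = -5
Entry delta = 2 - 1 = 1
Det delta = entry_delta * cofactor = 1 * -5 = -5

Answer: -5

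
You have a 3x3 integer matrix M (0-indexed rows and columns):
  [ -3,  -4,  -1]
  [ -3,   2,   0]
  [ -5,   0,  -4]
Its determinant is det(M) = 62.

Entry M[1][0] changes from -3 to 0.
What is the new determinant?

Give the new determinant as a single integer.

Answer: 14

Derivation:
det is linear in row 1: changing M[1][0] by delta changes det by delta * cofactor(1,0).
Cofactor C_10 = (-1)^(1+0) * minor(1,0) = -16
Entry delta = 0 - -3 = 3
Det delta = 3 * -16 = -48
New det = 62 + -48 = 14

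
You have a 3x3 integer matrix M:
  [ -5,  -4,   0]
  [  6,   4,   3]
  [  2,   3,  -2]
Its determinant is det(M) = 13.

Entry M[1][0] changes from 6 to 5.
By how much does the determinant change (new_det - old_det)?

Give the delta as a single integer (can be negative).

Cofactor C_10 = -8
Entry delta = 5 - 6 = -1
Det delta = entry_delta * cofactor = -1 * -8 = 8

Answer: 8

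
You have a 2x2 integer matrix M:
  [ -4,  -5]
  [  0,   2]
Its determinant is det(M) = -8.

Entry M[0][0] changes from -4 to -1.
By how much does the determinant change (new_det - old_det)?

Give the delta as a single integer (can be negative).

Cofactor C_00 = 2
Entry delta = -1 - -4 = 3
Det delta = entry_delta * cofactor = 3 * 2 = 6

Answer: 6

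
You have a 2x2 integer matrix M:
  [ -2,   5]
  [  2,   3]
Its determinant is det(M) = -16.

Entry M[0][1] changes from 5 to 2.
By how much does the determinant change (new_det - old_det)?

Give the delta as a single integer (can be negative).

Cofactor C_01 = -2
Entry delta = 2 - 5 = -3
Det delta = entry_delta * cofactor = -3 * -2 = 6

Answer: 6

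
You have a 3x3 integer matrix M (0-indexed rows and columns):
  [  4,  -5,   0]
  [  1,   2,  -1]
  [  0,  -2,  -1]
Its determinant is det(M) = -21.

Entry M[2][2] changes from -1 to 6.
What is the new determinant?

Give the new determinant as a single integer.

Answer: 70

Derivation:
det is linear in row 2: changing M[2][2] by delta changes det by delta * cofactor(2,2).
Cofactor C_22 = (-1)^(2+2) * minor(2,2) = 13
Entry delta = 6 - -1 = 7
Det delta = 7 * 13 = 91
New det = -21 + 91 = 70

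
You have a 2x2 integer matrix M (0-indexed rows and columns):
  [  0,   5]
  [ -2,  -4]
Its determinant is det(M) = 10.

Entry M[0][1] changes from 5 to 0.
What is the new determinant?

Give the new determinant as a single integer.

Answer: 0

Derivation:
det is linear in row 0: changing M[0][1] by delta changes det by delta * cofactor(0,1).
Cofactor C_01 = (-1)^(0+1) * minor(0,1) = 2
Entry delta = 0 - 5 = -5
Det delta = -5 * 2 = -10
New det = 10 + -10 = 0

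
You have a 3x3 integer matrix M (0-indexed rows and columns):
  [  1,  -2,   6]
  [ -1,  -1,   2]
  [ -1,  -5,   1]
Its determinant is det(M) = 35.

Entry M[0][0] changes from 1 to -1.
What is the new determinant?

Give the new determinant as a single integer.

Answer: 17

Derivation:
det is linear in row 0: changing M[0][0] by delta changes det by delta * cofactor(0,0).
Cofactor C_00 = (-1)^(0+0) * minor(0,0) = 9
Entry delta = -1 - 1 = -2
Det delta = -2 * 9 = -18
New det = 35 + -18 = 17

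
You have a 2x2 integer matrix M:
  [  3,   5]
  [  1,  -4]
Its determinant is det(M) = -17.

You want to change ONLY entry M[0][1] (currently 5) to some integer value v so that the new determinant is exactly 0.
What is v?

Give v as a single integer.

det is linear in entry M[0][1]: det = old_det + (v - 5) * C_01
Cofactor C_01 = -1
Want det = 0: -17 + (v - 5) * -1 = 0
  (v - 5) = 17 / -1 = -17
  v = 5 + (-17) = -12

Answer: -12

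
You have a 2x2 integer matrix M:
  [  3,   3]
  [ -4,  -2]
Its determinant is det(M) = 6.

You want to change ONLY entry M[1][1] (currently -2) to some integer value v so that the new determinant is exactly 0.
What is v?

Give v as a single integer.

det is linear in entry M[1][1]: det = old_det + (v - -2) * C_11
Cofactor C_11 = 3
Want det = 0: 6 + (v - -2) * 3 = 0
  (v - -2) = -6 / 3 = -2
  v = -2 + (-2) = -4

Answer: -4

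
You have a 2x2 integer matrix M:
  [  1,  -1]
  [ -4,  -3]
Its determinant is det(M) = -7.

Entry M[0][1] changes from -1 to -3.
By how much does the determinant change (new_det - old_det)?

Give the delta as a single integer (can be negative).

Cofactor C_01 = 4
Entry delta = -3 - -1 = -2
Det delta = entry_delta * cofactor = -2 * 4 = -8

Answer: -8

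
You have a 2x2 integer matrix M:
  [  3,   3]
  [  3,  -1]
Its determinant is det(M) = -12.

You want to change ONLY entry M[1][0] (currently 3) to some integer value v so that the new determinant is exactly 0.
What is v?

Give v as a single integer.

Answer: -1

Derivation:
det is linear in entry M[1][0]: det = old_det + (v - 3) * C_10
Cofactor C_10 = -3
Want det = 0: -12 + (v - 3) * -3 = 0
  (v - 3) = 12 / -3 = -4
  v = 3 + (-4) = -1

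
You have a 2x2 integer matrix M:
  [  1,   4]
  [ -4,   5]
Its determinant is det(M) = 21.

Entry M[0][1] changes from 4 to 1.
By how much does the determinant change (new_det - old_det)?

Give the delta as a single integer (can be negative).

Cofactor C_01 = 4
Entry delta = 1 - 4 = -3
Det delta = entry_delta * cofactor = -3 * 4 = -12

Answer: -12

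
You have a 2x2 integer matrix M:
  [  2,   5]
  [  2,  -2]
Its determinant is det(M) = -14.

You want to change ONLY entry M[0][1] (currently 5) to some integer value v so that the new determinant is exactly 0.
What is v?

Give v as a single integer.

Answer: -2

Derivation:
det is linear in entry M[0][1]: det = old_det + (v - 5) * C_01
Cofactor C_01 = -2
Want det = 0: -14 + (v - 5) * -2 = 0
  (v - 5) = 14 / -2 = -7
  v = 5 + (-7) = -2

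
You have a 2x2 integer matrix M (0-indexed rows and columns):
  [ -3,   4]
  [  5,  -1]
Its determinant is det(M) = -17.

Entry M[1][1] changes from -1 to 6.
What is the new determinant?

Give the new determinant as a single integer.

Answer: -38

Derivation:
det is linear in row 1: changing M[1][1] by delta changes det by delta * cofactor(1,1).
Cofactor C_11 = (-1)^(1+1) * minor(1,1) = -3
Entry delta = 6 - -1 = 7
Det delta = 7 * -3 = -21
New det = -17 + -21 = -38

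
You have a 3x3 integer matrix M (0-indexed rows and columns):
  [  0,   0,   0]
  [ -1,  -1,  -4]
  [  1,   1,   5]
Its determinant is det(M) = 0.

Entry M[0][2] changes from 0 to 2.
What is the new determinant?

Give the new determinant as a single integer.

Answer: 0

Derivation:
det is linear in row 0: changing M[0][2] by delta changes det by delta * cofactor(0,2).
Cofactor C_02 = (-1)^(0+2) * minor(0,2) = 0
Entry delta = 2 - 0 = 2
Det delta = 2 * 0 = 0
New det = 0 + 0 = 0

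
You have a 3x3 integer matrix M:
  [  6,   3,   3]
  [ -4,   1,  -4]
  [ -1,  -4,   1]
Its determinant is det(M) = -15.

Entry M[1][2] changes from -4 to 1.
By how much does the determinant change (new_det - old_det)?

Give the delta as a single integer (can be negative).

Answer: 105

Derivation:
Cofactor C_12 = 21
Entry delta = 1 - -4 = 5
Det delta = entry_delta * cofactor = 5 * 21 = 105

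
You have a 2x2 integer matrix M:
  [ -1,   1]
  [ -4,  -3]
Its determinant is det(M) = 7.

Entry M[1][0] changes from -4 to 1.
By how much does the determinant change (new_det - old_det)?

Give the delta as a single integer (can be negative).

Cofactor C_10 = -1
Entry delta = 1 - -4 = 5
Det delta = entry_delta * cofactor = 5 * -1 = -5

Answer: -5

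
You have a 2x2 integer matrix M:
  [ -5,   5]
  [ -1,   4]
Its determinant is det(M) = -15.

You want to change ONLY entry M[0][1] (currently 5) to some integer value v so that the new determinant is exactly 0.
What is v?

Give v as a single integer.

Answer: 20

Derivation:
det is linear in entry M[0][1]: det = old_det + (v - 5) * C_01
Cofactor C_01 = 1
Want det = 0: -15 + (v - 5) * 1 = 0
  (v - 5) = 15 / 1 = 15
  v = 5 + (15) = 20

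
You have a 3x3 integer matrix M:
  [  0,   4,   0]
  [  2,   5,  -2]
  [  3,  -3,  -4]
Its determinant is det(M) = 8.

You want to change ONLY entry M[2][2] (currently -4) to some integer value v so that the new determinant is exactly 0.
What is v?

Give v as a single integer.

det is linear in entry M[2][2]: det = old_det + (v - -4) * C_22
Cofactor C_22 = -8
Want det = 0: 8 + (v - -4) * -8 = 0
  (v - -4) = -8 / -8 = 1
  v = -4 + (1) = -3

Answer: -3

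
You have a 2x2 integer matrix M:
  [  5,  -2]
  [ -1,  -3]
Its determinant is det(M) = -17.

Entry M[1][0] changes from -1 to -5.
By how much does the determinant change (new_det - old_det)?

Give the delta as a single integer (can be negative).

Cofactor C_10 = 2
Entry delta = -5 - -1 = -4
Det delta = entry_delta * cofactor = -4 * 2 = -8

Answer: -8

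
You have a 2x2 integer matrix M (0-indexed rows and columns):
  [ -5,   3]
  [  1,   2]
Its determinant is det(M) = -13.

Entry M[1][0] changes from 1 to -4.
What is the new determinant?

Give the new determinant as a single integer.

det is linear in row 1: changing M[1][0] by delta changes det by delta * cofactor(1,0).
Cofactor C_10 = (-1)^(1+0) * minor(1,0) = -3
Entry delta = -4 - 1 = -5
Det delta = -5 * -3 = 15
New det = -13 + 15 = 2

Answer: 2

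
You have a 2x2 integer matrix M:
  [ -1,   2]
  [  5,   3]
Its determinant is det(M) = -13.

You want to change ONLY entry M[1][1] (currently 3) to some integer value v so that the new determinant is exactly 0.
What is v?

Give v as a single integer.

det is linear in entry M[1][1]: det = old_det + (v - 3) * C_11
Cofactor C_11 = -1
Want det = 0: -13 + (v - 3) * -1 = 0
  (v - 3) = 13 / -1 = -13
  v = 3 + (-13) = -10

Answer: -10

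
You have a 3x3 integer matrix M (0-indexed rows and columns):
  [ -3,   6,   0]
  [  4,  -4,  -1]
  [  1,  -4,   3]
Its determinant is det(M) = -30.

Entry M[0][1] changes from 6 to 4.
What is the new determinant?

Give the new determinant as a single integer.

det is linear in row 0: changing M[0][1] by delta changes det by delta * cofactor(0,1).
Cofactor C_01 = (-1)^(0+1) * minor(0,1) = -13
Entry delta = 4 - 6 = -2
Det delta = -2 * -13 = 26
New det = -30 + 26 = -4

Answer: -4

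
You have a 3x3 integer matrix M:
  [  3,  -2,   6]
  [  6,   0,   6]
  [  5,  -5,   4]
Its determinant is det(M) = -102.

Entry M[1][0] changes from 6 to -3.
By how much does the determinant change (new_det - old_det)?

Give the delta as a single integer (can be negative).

Answer: 198

Derivation:
Cofactor C_10 = -22
Entry delta = -3 - 6 = -9
Det delta = entry_delta * cofactor = -9 * -22 = 198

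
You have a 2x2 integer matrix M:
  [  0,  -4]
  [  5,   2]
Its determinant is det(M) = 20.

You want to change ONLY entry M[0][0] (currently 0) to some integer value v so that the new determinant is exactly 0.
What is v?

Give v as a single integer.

Answer: -10

Derivation:
det is linear in entry M[0][0]: det = old_det + (v - 0) * C_00
Cofactor C_00 = 2
Want det = 0: 20 + (v - 0) * 2 = 0
  (v - 0) = -20 / 2 = -10
  v = 0 + (-10) = -10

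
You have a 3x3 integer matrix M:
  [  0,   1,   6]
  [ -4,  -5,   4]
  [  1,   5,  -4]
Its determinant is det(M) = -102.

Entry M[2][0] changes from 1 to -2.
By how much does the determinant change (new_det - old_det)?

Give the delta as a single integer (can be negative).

Answer: -102

Derivation:
Cofactor C_20 = 34
Entry delta = -2 - 1 = -3
Det delta = entry_delta * cofactor = -3 * 34 = -102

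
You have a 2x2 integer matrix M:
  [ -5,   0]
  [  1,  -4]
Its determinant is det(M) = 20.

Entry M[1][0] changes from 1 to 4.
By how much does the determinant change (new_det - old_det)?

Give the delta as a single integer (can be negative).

Cofactor C_10 = 0
Entry delta = 4 - 1 = 3
Det delta = entry_delta * cofactor = 3 * 0 = 0

Answer: 0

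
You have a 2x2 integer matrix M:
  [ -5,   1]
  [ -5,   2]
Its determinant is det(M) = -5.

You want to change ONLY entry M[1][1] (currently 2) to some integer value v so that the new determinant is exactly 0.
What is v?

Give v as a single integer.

Answer: 1

Derivation:
det is linear in entry M[1][1]: det = old_det + (v - 2) * C_11
Cofactor C_11 = -5
Want det = 0: -5 + (v - 2) * -5 = 0
  (v - 2) = 5 / -5 = -1
  v = 2 + (-1) = 1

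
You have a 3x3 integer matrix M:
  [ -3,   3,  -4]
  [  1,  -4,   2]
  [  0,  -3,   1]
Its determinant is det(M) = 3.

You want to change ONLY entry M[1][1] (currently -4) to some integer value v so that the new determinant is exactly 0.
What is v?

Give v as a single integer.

det is linear in entry M[1][1]: det = old_det + (v - -4) * C_11
Cofactor C_11 = -3
Want det = 0: 3 + (v - -4) * -3 = 0
  (v - -4) = -3 / -3 = 1
  v = -4 + (1) = -3

Answer: -3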